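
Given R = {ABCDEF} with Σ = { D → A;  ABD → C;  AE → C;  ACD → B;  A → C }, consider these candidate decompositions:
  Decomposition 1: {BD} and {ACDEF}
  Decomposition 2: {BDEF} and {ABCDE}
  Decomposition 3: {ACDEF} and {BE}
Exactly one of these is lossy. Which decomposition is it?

Decomposition 1: common = {D}, closure = {ABCD} → lossless.
Decomposition 2: common = {BDE}, closure = {ABCDE} → lossless.
Decomposition 3: common = {E}, closure = {E} → lossy.

Decomposition 3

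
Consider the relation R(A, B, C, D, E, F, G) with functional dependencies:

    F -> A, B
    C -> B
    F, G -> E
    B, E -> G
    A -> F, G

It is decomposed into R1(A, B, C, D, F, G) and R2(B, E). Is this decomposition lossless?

Common attributes: R1 ∩ R2 = {B}.
No dependency enlarges {B}, so (B)⁺ = {B}.
The closure contains neither all of R1 = {A, B, C, D, F, G} nor all of R2 = {B, E}, so the common attributes are not a superkey of either fragment. The join is lossy.

No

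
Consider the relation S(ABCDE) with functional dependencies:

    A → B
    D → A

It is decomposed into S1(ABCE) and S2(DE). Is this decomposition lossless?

Common attributes: S1 ∩ S2 = {E}.
No dependency enlarges {E}, so (E)⁺ = {E}.
The closure contains neither all of S1 = {ABCE} nor all of S2 = {DE}, so the common attributes are not a superkey of either fragment. The join is lossy.

No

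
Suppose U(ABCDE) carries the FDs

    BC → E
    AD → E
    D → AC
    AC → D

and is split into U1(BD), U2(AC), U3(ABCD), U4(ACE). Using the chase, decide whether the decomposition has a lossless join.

Yes

Chase test. Columns are ABCDE; row i has aⱼ where attribute j ∈ Ui, else bᵢⱼ.
Initial tableau (one row per fragment):
  row 1: b11 a2 b13 a4 b15
  row 2: a1 b22 a3 b24 b25
  row 3: a1 a2 a3 a4 b35
  row 4: a1 b42 a3 b44 a5
Rows 1 and 3 agree on D; apply D→AC and equate their AC entries.
Rows 1 and 2 agree on AC; apply AC→D and equate their D entries.
Rows 1 and 4 agree on AC; apply AC→D and equate their D entries.
Rows 1 and 3 agree on BC; apply BC→E and equate their E entries.
Rows 1 and 2 agree on AD; apply AD→E and equate their E entries.
Rows 1 and 4 agree on AD; apply AD→E and equate their E entries.
Row 1 is now all distinguished symbols — the join is lossless.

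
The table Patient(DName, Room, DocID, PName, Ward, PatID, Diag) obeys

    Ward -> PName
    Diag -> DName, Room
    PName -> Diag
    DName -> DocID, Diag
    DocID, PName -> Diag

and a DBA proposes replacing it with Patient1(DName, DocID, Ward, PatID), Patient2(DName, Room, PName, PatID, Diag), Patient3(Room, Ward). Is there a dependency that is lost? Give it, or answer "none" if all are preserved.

Ward -> PName

Check Ward → PName: no single fragment contains all of {PName, Ward}, and the restricted closure of {Ward} across the fragments never reaches {PName}.
Diag → DName, Room is preserved.
PName → Diag is preserved.
DName → DocID, Diag is preserved.
DocID, PName → Diag is preserved.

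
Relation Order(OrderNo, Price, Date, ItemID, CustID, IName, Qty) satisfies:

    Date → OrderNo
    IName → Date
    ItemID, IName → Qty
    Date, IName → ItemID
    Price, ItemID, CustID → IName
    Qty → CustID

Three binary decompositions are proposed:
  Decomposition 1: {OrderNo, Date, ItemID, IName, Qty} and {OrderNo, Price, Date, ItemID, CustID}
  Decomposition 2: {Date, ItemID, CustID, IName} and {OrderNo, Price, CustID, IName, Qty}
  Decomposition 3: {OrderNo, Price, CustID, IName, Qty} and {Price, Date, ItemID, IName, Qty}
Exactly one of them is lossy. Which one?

Decomposition 1: common = {OrderNo, Date, ItemID}, closure = {OrderNo, Date, ItemID} → lossy.
Decomposition 2: common = {CustID, IName}, closure = {OrderNo, Date, ItemID, CustID, IName, Qty} → lossless.
Decomposition 3: common = {Price, IName, Qty}, closure = {OrderNo, Price, Date, ItemID, CustID, IName, Qty} → lossless.

Decomposition 1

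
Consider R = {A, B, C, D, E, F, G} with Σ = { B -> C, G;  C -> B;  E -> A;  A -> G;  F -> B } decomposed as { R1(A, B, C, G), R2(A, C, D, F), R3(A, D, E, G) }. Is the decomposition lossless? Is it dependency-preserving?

lossy but dependency-preserving

Lossless test (chase): Rows 1 and 2 agree on C; apply C→B and equate their B entries. Rows 1 and 2 agree on A; apply A→G and equate their G entries. No row becomes fully distinguished — the join is lossy.
Dependency preservation: F → B is not contained in any single fragment, but the restricted closure of its left-hand side across the fragments still reaches the right-hand side; the remaining FDs each lie inside some fragment. All dependencies are preserved.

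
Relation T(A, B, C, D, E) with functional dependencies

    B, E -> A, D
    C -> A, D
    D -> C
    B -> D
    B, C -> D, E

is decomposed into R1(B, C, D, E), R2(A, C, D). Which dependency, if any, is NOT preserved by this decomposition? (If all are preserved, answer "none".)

B, E → A, D: restricted closure across fragments reaches A, D.
C → A, D lies within R2.
D → C lies within R1.
B → D lies within R1.
B, C → D, E lies within R1.
Every dependency is enforceable on the fragments, so the decomposition is dependency-preserving.

none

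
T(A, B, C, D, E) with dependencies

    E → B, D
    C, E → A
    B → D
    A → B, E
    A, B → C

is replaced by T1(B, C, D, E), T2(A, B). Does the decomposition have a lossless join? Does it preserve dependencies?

Lossless test: (B)⁺ = {B, D}, which is a superkey of neither fragment — lossy.
Dependency preservation: the restricted closure of {C, E} across the fragments never reaches {A}, so C, E → A cannot be enforced without a join — not preserved.

lossy and not dependency-preserving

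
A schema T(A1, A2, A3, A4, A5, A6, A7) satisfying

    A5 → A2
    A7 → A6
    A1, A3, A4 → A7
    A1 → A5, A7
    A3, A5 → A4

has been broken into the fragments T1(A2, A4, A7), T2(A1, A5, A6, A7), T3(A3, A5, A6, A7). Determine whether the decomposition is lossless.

Chase test. Columns are A1, A2, A3, A4, A5, A6, A7; row i has aⱼ where attribute j ∈ Ti, else bᵢⱼ.
Initial tableau (one row per fragment):
  row 1: b11 a2 b13 a4 b15 b16 a7
  row 2: a1 b22 b23 b24 a5 a6 a7
  row 3: b31 b32 a3 b34 a5 a6 a7
Rows 2 and 3 agree on A5; apply A5→A2 and equate their A2 entries.
Rows 1 and 2 agree on A7; apply A7→A6 and equate their A6 entries.
No row becomes fully distinguished — the join is lossy.

No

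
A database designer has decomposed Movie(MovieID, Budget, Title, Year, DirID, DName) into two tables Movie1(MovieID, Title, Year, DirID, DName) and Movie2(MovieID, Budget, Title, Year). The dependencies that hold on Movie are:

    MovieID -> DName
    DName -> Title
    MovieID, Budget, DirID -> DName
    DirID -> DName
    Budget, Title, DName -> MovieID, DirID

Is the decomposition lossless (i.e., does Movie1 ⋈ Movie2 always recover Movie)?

Common attributes: Movie1 ∩ Movie2 = {MovieID, Title, Year}.
Closure of {MovieID, Title, Year}: MovieID → DName applies, adding DName. So (MovieID, Title, Year)⁺ = {MovieID, Title, Year, DName}.
The closure contains neither all of Movie1 = {MovieID, Title, Year, DirID, DName} nor all of Movie2 = {MovieID, Budget, Title, Year}, so the common attributes are not a superkey of either fragment. The join is lossy.

No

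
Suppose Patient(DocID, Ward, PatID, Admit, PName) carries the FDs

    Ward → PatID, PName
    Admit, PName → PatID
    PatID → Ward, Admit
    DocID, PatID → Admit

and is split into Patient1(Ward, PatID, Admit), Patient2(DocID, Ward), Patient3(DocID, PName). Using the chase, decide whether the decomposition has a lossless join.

Chase test. Columns are DocID, Ward, PatID, Admit, PName; row i has aⱼ where attribute j ∈ Patienti, else bᵢⱼ.
Initial tableau (one row per fragment):
  row 1: b11 a2 a3 a4 b15
  row 2: a1 a2 b23 b24 b25
  row 3: a1 b32 b33 b34 a5
Rows 1 and 2 agree on Ward; apply Ward→PatID, PName and equate their PatID, PName entries.
Rows 1 and 2 agree on PatID; apply PatID→Ward, Admit and equate their Ward, Admit entries.
No row becomes fully distinguished — the join is lossy.

No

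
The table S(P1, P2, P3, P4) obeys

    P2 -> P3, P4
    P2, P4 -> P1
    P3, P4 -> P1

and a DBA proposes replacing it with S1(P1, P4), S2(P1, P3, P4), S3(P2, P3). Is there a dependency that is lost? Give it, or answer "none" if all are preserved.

P2 -> P3, P4

Check P2 → P3, P4: no single fragment contains all of {P2, P3, P4}, and the restricted closure of {P2} across the fragments never reaches {P3, P4}.
P2, P4 → P1 is preserved.
P3, P4 → P1 is preserved.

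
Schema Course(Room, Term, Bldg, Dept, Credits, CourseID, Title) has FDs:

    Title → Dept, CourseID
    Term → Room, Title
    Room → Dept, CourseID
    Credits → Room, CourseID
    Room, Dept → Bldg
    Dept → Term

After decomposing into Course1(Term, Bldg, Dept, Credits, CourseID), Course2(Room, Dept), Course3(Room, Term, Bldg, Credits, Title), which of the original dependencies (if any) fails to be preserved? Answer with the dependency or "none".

Title → Dept, CourseID: restricted closure across fragments reaches Dept, CourseID.
Term → Room, Title lies within Course3.
Room → Dept, CourseID: restricted closure across fragments reaches Dept, CourseID.
Credits → Room, CourseID: restricted closure across fragments reaches Room, CourseID.
Room, Dept → Bldg: restricted closure across fragments reaches Bldg.
Dept → Term lies within Course1.
Every dependency is enforceable on the fragments, so the decomposition is dependency-preserving.

none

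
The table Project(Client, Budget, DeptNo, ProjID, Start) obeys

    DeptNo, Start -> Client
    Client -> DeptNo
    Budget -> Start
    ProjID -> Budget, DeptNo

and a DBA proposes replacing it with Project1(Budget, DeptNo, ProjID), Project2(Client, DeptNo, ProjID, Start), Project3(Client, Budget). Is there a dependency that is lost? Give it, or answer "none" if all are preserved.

Budget -> Start

Check Budget → Start: no single fragment contains all of {Budget, Start}, and the restricted closure of {Budget} across the fragments never reaches {Start}.
DeptNo, Start → Client is preserved.
Client → DeptNo is preserved.
ProjID → Budget, DeptNo is preserved.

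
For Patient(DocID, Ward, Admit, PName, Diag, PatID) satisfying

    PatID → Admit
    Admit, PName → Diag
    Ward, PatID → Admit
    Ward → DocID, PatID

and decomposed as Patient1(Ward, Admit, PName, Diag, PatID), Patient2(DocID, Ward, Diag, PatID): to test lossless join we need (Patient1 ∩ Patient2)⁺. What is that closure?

DocID, Ward, Admit, Diag, PatID

Patient1 ∩ Patient2 = {Ward, Diag, PatID}.
PatID → Admit applies, adding Admit
Ward → DocID, PatID applies, adding DocID
Closure: {DocID, Ward, Admit, Diag, PatID}.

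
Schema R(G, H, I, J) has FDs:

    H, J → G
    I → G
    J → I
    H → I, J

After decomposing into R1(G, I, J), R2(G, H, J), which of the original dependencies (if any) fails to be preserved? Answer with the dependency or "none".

H, J → G lies within R2.
I → G lies within R1.
J → I lies within R1.
H → I, J: restricted closure across fragments reaches I, J.
Every dependency is enforceable on the fragments, so the decomposition is dependency-preserving.

none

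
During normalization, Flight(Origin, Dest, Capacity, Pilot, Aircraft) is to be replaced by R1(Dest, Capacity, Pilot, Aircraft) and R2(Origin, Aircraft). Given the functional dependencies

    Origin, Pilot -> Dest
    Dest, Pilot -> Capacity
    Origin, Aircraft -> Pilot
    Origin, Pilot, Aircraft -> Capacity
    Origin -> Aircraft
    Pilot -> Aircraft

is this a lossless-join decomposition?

No

Common attributes: R1 ∩ R2 = {Aircraft}.
No dependency enlarges {Aircraft}, so (Aircraft)⁺ = {Aircraft}.
The closure contains neither all of R1 = {Dest, Capacity, Pilot, Aircraft} nor all of R2 = {Origin, Aircraft}, so the common attributes are not a superkey of either fragment. The join is lossy.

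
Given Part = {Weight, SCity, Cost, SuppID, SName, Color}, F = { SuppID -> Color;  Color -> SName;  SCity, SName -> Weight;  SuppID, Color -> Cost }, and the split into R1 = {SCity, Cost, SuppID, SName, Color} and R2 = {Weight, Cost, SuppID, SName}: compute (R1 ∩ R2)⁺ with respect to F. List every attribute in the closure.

R1 ∩ R2 = {Cost, SuppID, SName}.
SuppID → Color applies, adding Color
Closure: {Cost, SuppID, SName, Color}.

Cost, SuppID, SName, Color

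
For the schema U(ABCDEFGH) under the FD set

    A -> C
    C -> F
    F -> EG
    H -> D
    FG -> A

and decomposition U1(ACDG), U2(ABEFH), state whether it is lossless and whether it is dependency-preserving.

lossy and not dependency-preserving

Lossless test: (A)⁺ = {ACEFG}, which is a superkey of neither fragment — lossy.
Dependency preservation: the restricted closure of {H} across the fragments never reaches {D}, so H → D cannot be enforced without a join — not preserved.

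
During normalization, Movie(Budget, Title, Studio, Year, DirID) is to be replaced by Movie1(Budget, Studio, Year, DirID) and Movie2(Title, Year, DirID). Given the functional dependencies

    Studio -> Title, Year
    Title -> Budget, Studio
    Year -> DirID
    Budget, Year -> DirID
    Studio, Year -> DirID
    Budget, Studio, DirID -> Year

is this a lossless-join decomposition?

No

Common attributes: Movie1 ∩ Movie2 = {Year, DirID}.
No dependency enlarges {Year, DirID}, so (Year, DirID)⁺ = {Year, DirID}.
The closure contains neither all of Movie1 = {Budget, Studio, Year, DirID} nor all of Movie2 = {Title, Year, DirID}, so the common attributes are not a superkey of either fragment. The join is lossy.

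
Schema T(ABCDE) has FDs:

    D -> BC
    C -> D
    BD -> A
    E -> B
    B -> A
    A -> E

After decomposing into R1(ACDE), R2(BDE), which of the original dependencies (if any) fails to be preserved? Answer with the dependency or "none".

none

D → BC: restricted closure across fragments reaches BC.
C → D lies within R1.
BD → A: restricted closure across fragments reaches A.
E → B lies within R2.
B → A: restricted closure across fragments reaches A.
A → E lies within R1.
Every dependency is enforceable on the fragments, so the decomposition is dependency-preserving.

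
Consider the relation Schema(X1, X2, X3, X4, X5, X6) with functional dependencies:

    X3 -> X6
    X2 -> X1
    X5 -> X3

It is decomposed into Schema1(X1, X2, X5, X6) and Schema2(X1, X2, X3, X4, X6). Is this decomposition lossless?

No

Common attributes: Schema1 ∩ Schema2 = {X1, X2, X6}.
No dependency enlarges {X1, X2, X6}, so (X1, X2, X6)⁺ = {X1, X2, X6}.
The closure contains neither all of Schema1 = {X1, X2, X5, X6} nor all of Schema2 = {X1, X2, X3, X4, X6}, so the common attributes are not a superkey of either fragment. The join is lossy.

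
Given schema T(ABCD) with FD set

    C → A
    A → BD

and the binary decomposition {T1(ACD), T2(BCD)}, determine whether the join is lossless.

Yes

Common attributes: T1 ∩ T2 = {CD}.
Closure of {CD}: C → A applies, adding A; A → BD applies, adding B. So (CD)⁺ = {ABCD}.
This closure contains every attribute of T1, so T1 ∩ T2 → T1. The join is lossless.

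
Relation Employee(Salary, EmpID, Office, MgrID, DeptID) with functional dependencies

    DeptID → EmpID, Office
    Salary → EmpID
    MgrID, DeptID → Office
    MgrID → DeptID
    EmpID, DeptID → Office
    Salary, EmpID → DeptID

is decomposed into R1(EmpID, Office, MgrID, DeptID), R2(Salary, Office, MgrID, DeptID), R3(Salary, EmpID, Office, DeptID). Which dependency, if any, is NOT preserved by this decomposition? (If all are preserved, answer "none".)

none

DeptID → EmpID, Office lies within R1.
Salary → EmpID lies within R3.
MgrID, DeptID → Office lies within R1.
MgrID → DeptID lies within R1.
EmpID, DeptID → Office lies within R1.
Salary, EmpID → DeptID lies within R3.
Every dependency is enforceable on the fragments, so the decomposition is dependency-preserving.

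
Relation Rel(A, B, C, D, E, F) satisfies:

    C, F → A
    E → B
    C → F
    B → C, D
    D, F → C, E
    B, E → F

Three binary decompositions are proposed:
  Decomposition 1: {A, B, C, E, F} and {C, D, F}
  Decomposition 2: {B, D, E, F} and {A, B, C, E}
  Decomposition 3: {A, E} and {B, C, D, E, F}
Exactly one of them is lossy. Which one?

Decomposition 1

Decomposition 1: common = {C, F}, closure = {A, C, F} → lossy.
Decomposition 2: common = {B, E}, closure = {A, B, C, D, E, F} → lossless.
Decomposition 3: common = {E}, closure = {A, B, C, D, E, F} → lossless.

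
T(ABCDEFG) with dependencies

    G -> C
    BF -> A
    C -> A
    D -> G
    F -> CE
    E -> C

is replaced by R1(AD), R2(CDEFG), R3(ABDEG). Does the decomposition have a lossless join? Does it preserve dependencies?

lossy and not dependency-preserving

Lossless test (chase): Rows 2 and 3 agree on G; apply G→C and equate their C entries. Rows 2 and 3 agree on C; apply C→A and equate their A entries. Rows 1 and 2 agree on D; apply D→G and equate their G entries. Rows 1 and 2 agree on G; apply G→C and equate their C entries. No row becomes fully distinguished — the join is lossy.
Dependency preservation: the restricted closure of {C} across the fragments never reaches {A}, so C → A cannot be enforced without a join — not preserved.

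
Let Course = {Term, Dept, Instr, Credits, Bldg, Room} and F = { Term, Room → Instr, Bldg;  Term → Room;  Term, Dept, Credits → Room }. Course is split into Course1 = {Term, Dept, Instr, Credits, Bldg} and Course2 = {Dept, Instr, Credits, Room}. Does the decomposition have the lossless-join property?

Common attributes: Course1 ∩ Course2 = {Dept, Instr, Credits}.
No dependency enlarges {Dept, Instr, Credits}, so (Dept, Instr, Credits)⁺ = {Dept, Instr, Credits}.
The closure contains neither all of Course1 = {Term, Dept, Instr, Credits, Bldg} nor all of Course2 = {Dept, Instr, Credits, Room}, so the common attributes are not a superkey of either fragment. The join is lossy.

No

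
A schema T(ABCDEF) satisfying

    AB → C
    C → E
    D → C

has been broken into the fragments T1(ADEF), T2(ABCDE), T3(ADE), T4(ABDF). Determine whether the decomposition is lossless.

Chase test. Columns are ABCDEF; row i has aⱼ where attribute j ∈ Ti, else bᵢⱼ.
Initial tableau (one row per fragment):
  row 1: a1 b12 b13 a4 a5 a6
  row 2: a1 a2 a3 a4 a5 b26
  row 3: a1 b32 b33 a4 a5 b36
  row 4: a1 a2 b43 a4 b45 a6
Rows 2 and 4 agree on AB; apply AB→C and equate their C entries.
Rows 2 and 4 agree on C; apply C→E and equate their E entries.
Rows 1 and 2 agree on D; apply D→C and equate their C entries.
Rows 1 and 3 agree on D; apply D→C and equate their C entries.
Row 4 is now all distinguished symbols — the join is lossless.

Yes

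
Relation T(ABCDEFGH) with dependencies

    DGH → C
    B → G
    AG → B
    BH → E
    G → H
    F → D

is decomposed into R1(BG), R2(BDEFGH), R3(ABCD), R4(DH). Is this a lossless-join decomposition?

Chase test. Columns are ABCDEFGH; row i has aⱼ where attribute j ∈ Ri, else bᵢⱼ.
Initial tableau (one row per fragment):
  row 1: b11 a2 b13 b14 b15 b16 a7 b18
  row 2: b21 a2 b23 a4 a5 a6 a7 a8
  row 3: a1 a2 a3 a4 b35 b36 b37 b38
  row 4: b41 b42 b43 a4 b45 b46 b47 a8
Rows 1 and 3 agree on B; apply B→G and equate their G entries.
Rows 1 and 2 agree on G; apply G→H and equate their H entries.
Rows 1 and 3 agree on G; apply G→H and equate their H entries.
Rows 2 and 3 agree on DGH; apply DGH→C and equate their C entries.
Rows 1 and 2 agree on BH; apply BH→E and equate their E entries.
Rows 1 and 3 agree on BH; apply BH→E and equate their E entries.
No row becomes fully distinguished — the join is lossy.

No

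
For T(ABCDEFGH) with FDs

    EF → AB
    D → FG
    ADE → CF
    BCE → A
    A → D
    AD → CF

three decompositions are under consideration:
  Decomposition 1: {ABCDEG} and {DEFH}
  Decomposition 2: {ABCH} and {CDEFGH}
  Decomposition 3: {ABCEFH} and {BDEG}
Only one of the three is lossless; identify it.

Decomposition 1: common = {DE}, closure = {ABCDEFG} → lossless.
Decomposition 2: common = {CH}, closure = {CH} → lossy.
Decomposition 3: common = {BE}, closure = {BE} → lossy.

Decomposition 1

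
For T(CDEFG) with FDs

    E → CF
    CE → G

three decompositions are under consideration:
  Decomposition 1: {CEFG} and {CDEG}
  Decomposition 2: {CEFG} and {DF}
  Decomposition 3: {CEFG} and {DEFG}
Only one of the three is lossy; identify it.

Decomposition 2

Decomposition 1: common = {CEG}, closure = {CEFG} → lossless.
Decomposition 2: common = {F}, closure = {F} → lossy.
Decomposition 3: common = {EFG}, closure = {CEFG} → lossless.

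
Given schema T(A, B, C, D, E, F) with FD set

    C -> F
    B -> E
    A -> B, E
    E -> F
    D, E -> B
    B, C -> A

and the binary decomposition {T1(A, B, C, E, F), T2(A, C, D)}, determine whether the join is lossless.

Yes

Common attributes: T1 ∩ T2 = {A, C}.
Closure of {A, C}: C → F applies, adding F; A → B, E applies, adding B, E. So (A, C)⁺ = {A, B, C, E, F}.
This closure contains every attribute of T1, so T1 ∩ T2 → T1. The join is lossless.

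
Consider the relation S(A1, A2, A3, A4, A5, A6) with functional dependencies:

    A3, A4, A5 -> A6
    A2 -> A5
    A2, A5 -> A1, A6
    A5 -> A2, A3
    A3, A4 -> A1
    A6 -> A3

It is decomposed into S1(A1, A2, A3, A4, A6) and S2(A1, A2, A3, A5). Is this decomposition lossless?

Yes

Common attributes: S1 ∩ S2 = {A1, A2, A3}.
Closure of {A1, A2, A3}: A2 → A5 applies, adding A5; A2, A5 → A1, A6 applies, adding A6. So (A1, A2, A3)⁺ = {A1, A2, A3, A5, A6}.
This closure contains every attribute of S2, so S1 ∩ S2 → S2. The join is lossless.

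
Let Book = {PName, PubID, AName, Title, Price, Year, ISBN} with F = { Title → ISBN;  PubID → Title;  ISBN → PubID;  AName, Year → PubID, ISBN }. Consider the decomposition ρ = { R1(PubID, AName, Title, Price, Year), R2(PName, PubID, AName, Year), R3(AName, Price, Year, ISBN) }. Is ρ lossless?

No

Chase test. Columns are PName, PubID, AName, Title, Price, Year, ISBN; row i has aⱼ where attribute j ∈ Ri, else bᵢⱼ.
Initial tableau (one row per fragment):
  row 1: b11 a2 a3 a4 a5 a6 b17
  row 2: a1 a2 a3 b24 b25 a6 b27
  row 3: b31 b32 a3 b34 a5 a6 a7
Rows 1 and 2 agree on PubID; apply PubID→Title and equate their Title entries.
Rows 1 and 2 agree on AName, Year; apply AName, Year→PubID, ISBN and equate their PubID, ISBN entries.
Rows 1 and 3 agree on AName, Year; apply AName, Year→PubID, ISBN and equate their PubID, ISBN entries.
Rows 1 and 3 agree on PubID; apply PubID→Title and equate their Title entries.
No row becomes fully distinguished — the join is lossy.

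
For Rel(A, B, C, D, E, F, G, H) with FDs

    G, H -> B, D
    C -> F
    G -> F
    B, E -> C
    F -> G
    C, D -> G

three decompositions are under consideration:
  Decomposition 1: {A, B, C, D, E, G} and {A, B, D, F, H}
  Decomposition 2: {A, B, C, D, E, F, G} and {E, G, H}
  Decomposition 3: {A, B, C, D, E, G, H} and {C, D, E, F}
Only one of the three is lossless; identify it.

Decomposition 1: common = {A, B, D}, closure = {A, B, D} → lossy.
Decomposition 2: common = {E, G}, closure = {E, F, G} → lossy.
Decomposition 3: common = {C, D, E}, closure = {C, D, E, F, G} → lossless.

Decomposition 3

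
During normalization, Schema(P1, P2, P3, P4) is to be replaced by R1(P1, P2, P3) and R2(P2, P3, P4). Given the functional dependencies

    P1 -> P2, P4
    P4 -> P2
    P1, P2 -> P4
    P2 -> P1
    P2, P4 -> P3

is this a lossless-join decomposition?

Yes

Common attributes: R1 ∩ R2 = {P2, P3}.
Closure of {P2, P3}: P2 → P1 applies, adding P1; P1 → P2, P4 applies, adding P4. So (P2, P3)⁺ = {P1, P2, P3, P4}.
This closure contains every attribute of R1, so R1 ∩ R2 → R1. The join is lossless.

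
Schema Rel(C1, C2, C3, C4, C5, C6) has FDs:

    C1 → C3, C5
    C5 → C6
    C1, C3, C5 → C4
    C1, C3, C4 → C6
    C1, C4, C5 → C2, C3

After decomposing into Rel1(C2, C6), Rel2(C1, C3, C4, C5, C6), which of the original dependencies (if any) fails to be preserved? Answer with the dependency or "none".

Check C1, C4, C5 → C2, C3: no single fragment contains all of {C1, C2, C3, C4, C5}, and the restricted closure of {C1, C4, C5} across the fragments never reaches {C2, C3}.
C1 → C3, C5 is preserved.
C5 → C6 is preserved.
C1, C3, C5 → C4 is preserved.
C1, C3, C4 → C6 is preserved.

C1, C4, C5 → C2, C3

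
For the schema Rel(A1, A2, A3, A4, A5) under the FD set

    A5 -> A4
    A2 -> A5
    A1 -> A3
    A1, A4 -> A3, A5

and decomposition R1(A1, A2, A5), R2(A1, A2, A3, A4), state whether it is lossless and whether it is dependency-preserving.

Lossless test: (A1, A2)⁺ = {A1, A2, A3, A4, A5}, which contains all of one fragment — lossless.
Dependency preservation: the restricted closure of {A5} across the fragments never reaches {A4}, so A5 → A4 cannot be enforced without a join — not preserved.

lossless but not dependency-preserving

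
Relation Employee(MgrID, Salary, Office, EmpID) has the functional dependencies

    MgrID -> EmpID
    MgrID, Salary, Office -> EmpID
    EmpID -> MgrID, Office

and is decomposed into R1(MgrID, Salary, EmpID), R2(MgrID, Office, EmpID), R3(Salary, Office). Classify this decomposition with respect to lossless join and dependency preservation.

lossless and dependency-preserving

Lossless test (chase): Rows 1 and 2 agree on EmpID; apply EmpID→MgrID, Office and equate their MgrID, Office entries. Row 1 is now all distinguished symbols — the join is lossless.
Dependency preservation: MgrID, Salary, Office → EmpID is not contained in any single fragment, but the restricted closure of its left-hand side across the fragments still reaches the right-hand side; the remaining FDs each lie inside some fragment. All dependencies are preserved.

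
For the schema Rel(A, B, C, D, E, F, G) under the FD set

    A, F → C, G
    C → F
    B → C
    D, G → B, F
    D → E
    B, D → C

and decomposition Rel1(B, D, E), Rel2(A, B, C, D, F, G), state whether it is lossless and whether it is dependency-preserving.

Lossless test: (B, D)⁺ = {B, C, D, E, F}, which contains all of one fragment — lossless.
Dependency preservation: every FD's attributes lie within a single fragment, so each can be enforced locally — preserved.

lossless and dependency-preserving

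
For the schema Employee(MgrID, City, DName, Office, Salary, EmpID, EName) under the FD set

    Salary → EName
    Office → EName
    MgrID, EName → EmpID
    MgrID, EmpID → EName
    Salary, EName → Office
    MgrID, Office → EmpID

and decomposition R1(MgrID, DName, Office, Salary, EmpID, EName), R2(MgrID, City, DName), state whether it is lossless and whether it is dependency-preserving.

Lossless test: (MgrID, DName)⁺ = {MgrID, DName}, which is a superkey of neither fragment — lossy.
Dependency preservation: every FD's attributes lie within a single fragment, so each can be enforced locally — preserved.

lossy but dependency-preserving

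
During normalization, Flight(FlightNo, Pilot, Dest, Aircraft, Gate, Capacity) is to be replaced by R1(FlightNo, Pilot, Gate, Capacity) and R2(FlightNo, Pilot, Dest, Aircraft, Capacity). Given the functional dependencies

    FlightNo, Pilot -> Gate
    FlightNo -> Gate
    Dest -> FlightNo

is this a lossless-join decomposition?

Yes

Common attributes: R1 ∩ R2 = {FlightNo, Pilot, Capacity}.
Closure of {FlightNo, Pilot, Capacity}: FlightNo, Pilot → Gate applies, adding Gate. So (FlightNo, Pilot, Capacity)⁺ = {FlightNo, Pilot, Gate, Capacity}.
This closure contains every attribute of R1, so R1 ∩ R2 → R1. The join is lossless.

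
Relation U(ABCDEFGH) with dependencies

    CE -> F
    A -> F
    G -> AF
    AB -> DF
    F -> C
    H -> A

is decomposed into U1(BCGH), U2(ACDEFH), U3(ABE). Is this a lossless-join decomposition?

No

Chase test. Columns are ABCDEFGH; row i has aⱼ where attribute j ∈ Ui, else bᵢⱼ.
Initial tableau (one row per fragment):
  row 1: b11 a2 a3 b14 b15 b16 a7 a8
  row 2: a1 b22 a3 a4 a5 a6 b27 a8
  row 3: a1 a2 b33 b34 a5 b36 b37 b38
Rows 2 and 3 agree on A; apply A→F and equate their F entries.
Rows 2 and 3 agree on F; apply F→C and equate their C entries.
Rows 1 and 2 agree on H; apply H→A and equate their A entries.
Rows 1 and 2 agree on A; apply A→F and equate their F entries.
Rows 1 and 3 agree on AB; apply AB→DF and equate their DF entries.
No row becomes fully distinguished — the join is lossy.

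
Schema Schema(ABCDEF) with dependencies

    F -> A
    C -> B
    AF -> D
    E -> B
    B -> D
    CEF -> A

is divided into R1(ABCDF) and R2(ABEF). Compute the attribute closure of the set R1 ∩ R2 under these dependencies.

ABDF

R1 ∩ R2 = {ABF}.
AF → D applies, adding D
Closure: {ABDF}.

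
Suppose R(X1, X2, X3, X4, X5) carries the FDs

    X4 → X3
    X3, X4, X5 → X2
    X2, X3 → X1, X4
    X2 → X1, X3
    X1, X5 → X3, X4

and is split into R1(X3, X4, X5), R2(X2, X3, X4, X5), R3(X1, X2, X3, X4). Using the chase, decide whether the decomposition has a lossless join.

Chase test. Columns are X1, X2, X3, X4, X5; row i has aⱼ where attribute j ∈ Ri, else bᵢⱼ.
Initial tableau (one row per fragment):
  row 1: b11 b12 a3 a4 a5
  row 2: b21 a2 a3 a4 a5
  row 3: a1 a2 a3 a4 b35
Rows 1 and 2 agree on X3, X4, X5; apply X3, X4, X5→X2 and equate their X2 entries.
Rows 1 and 2 agree on X2, X3; apply X2, X3→X1, X4 and equate their X1, X4 entries.
Rows 1 and 3 agree on X2, X3; apply X2, X3→X1, X4 and equate their X1, X4 entries.
Row 1 is now all distinguished symbols — the join is lossless.

Yes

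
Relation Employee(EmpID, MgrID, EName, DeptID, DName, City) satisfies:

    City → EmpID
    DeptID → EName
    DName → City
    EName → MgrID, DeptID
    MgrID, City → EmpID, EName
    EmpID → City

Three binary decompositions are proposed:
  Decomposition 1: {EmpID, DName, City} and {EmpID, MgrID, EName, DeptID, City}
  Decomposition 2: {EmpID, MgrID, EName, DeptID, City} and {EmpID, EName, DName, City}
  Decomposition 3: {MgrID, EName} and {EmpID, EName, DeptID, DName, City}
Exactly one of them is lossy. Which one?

Decomposition 1: common = {EmpID, City}, closure = {EmpID, City} → lossy.
Decomposition 2: common = {EmpID, EName, City}, closure = {EmpID, MgrID, EName, DeptID, City} → lossless.
Decomposition 3: common = {EName}, closure = {MgrID, EName, DeptID} → lossless.

Decomposition 1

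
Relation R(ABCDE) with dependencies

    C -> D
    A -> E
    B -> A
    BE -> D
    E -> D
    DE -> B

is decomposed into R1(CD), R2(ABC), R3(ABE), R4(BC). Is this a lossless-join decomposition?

Chase test. Columns are ABCDE; row i has aⱼ where attribute j ∈ Ri, else bᵢⱼ.
Initial tableau (one row per fragment):
  row 1: b11 b12 a3 a4 b15
  row 2: a1 a2 a3 b24 b25
  row 3: a1 a2 b33 b34 a5
  row 4: b41 a2 a3 b44 b45
Rows 1 and 2 agree on C; apply C→D and equate their D entries.
Rows 1 and 4 agree on C; apply C→D and equate their D entries.
Rows 2 and 3 agree on A; apply A→E and equate their E entries.
Rows 2 and 4 agree on B; apply B→A and equate their A entries.
Rows 2 and 3 agree on BE; apply BE→D and equate their D entries.
Rows 2 and 4 agree on A; apply A→E and equate their E entries.
Row 2 is now all distinguished symbols — the join is lossless.

Yes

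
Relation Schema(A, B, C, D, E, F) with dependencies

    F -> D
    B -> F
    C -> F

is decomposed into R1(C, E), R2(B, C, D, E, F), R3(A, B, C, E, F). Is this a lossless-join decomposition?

Chase test. Columns are A, B, C, D, E, F; row i has aⱼ where attribute j ∈ Ri, else bᵢⱼ.
Initial tableau (one row per fragment):
  row 1: b11 b12 a3 b14 a5 b16
  row 2: b21 a2 a3 a4 a5 a6
  row 3: a1 a2 a3 b34 a5 a6
Rows 2 and 3 agree on F; apply F→D and equate their D entries.
Rows 1 and 2 agree on C; apply C→F and equate their F entries.
Rows 1 and 2 agree on F; apply F→D and equate their D entries.
Row 3 is now all distinguished symbols — the join is lossless.

Yes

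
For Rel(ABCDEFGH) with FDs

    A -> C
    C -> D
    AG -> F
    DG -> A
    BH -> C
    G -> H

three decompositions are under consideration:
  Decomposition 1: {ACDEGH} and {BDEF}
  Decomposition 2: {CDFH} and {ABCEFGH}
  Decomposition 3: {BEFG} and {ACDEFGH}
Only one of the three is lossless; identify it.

Decomposition 2

Decomposition 1: common = {DE}, closure = {DE} → lossy.
Decomposition 2: common = {CFH}, closure = {CDFH} → lossless.
Decomposition 3: common = {EFG}, closure = {EFGH} → lossy.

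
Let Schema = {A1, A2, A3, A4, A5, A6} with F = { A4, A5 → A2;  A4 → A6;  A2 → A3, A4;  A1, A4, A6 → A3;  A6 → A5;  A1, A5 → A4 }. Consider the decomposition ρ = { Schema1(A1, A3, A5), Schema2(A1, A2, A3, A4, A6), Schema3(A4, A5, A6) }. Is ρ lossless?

Yes

Chase test. Columns are A1, A2, A3, A4, A5, A6; row i has aⱼ where attribute j ∈ Schemai, else bᵢⱼ.
Initial tableau (one row per fragment):
  row 1: a1 b12 a3 b14 a5 b16
  row 2: a1 a2 a3 a4 b25 a6
  row 3: b31 b32 b33 a4 a5 a6
Rows 2 and 3 agree on A6; apply A6→A5 and equate their A5 entries.
Rows 1 and 2 agree on A1, A5; apply A1, A5→A4 and equate their A4 entries.
Rows 1 and 2 agree on A4, A5; apply A4, A5→A2 and equate their A2 entries.
Rows 1 and 3 agree on A4, A5; apply A4, A5→A2 and equate their A2 entries.
Rows 1 and 2 agree on A4; apply A4→A6 and equate their A6 entries.
Rows 1 and 3 agree on A2; apply A2→A3, A4 and equate their A3, A4 entries.
Row 1 is now all distinguished symbols — the join is lossless.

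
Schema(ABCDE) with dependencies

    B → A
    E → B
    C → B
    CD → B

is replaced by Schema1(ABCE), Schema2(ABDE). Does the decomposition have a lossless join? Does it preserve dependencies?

lossy but dependency-preserving

Lossless test: (ABE)⁺ = {ABE}, which is a superkey of neither fragment — lossy.
Dependency preservation: CD → B is not contained in any single fragment, but the restricted closure of its left-hand side across the fragments still reaches the right-hand side; the remaining FDs each lie inside some fragment. All dependencies are preserved.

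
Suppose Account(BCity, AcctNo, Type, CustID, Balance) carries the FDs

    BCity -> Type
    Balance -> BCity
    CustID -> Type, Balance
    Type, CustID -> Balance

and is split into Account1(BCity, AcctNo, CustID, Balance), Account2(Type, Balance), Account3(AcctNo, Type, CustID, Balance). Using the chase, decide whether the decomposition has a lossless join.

Yes

Chase test. Columns are BCity, AcctNo, Type, CustID, Balance; row i has aⱼ where attribute j ∈ Accounti, else bᵢⱼ.
Initial tableau (one row per fragment):
  row 1: a1 a2 b13 a4 a5
  row 2: b21 b22 a3 b24 a5
  row 3: b31 a2 a3 a4 a5
Rows 1 and 2 agree on Balance; apply Balance→BCity and equate their BCity entries.
Rows 1 and 3 agree on Balance; apply Balance→BCity and equate their BCity entries.
Rows 1 and 3 agree on CustID; apply CustID→Type, Balance and equate their Type, Balance entries.
Row 1 is now all distinguished symbols — the join is lossless.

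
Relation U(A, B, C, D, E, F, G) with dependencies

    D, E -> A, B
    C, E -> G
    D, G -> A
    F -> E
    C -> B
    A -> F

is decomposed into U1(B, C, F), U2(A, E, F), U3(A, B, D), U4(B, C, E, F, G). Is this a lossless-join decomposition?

Chase test. Columns are A, B, C, D, E, F, G; row i has aⱼ where attribute j ∈ Ui, else bᵢⱼ.
Initial tableau (one row per fragment):
  row 1: b11 a2 a3 b14 b15 a6 b17
  row 2: a1 b22 b23 b24 a5 a6 b27
  row 3: a1 a2 b33 a4 b35 b36 b37
  row 4: b41 a2 a3 b44 a5 a6 a7
Rows 1 and 2 agree on F; apply F→E and equate their E entries.
Rows 2 and 3 agree on A; apply A→F and equate their F entries.
Rows 1 and 4 agree on C, E; apply C, E→G and equate their G entries.
Rows 1 and 3 agree on F; apply F→E and equate their E entries.
No row becomes fully distinguished — the join is lossy.

No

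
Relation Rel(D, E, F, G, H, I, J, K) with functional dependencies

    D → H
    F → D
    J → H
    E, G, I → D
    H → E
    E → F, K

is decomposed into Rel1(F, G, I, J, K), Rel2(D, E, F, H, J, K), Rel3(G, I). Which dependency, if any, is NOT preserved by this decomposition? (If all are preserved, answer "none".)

D → H lies within Rel2.
F → D lies within Rel2.
J → H lies within Rel2.
E, G, I → D: restricted closure across fragments reaches D.
H → E lies within Rel2.
E → F, K lies within Rel2.
Every dependency is enforceable on the fragments, so the decomposition is dependency-preserving.

none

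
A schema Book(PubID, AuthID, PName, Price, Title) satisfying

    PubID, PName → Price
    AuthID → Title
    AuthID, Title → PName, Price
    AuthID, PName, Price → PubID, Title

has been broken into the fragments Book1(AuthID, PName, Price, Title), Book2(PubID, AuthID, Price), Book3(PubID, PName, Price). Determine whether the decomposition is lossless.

Chase test. Columns are PubID, AuthID, PName, Price, Title; row i has aⱼ where attribute j ∈ Booki, else bᵢⱼ.
Initial tableau (one row per fragment):
  row 1: b11 a2 a3 a4 a5
  row 2: a1 a2 b23 a4 b25
  row 3: a1 b32 a3 a4 b35
Rows 1 and 2 agree on AuthID; apply AuthID→Title and equate their Title entries.
Rows 1 and 2 agree on AuthID, Title; apply AuthID, Title→PName, Price and equate their PName, Price entries.
Rows 1 and 2 agree on AuthID, PName, Price; apply AuthID, PName, Price→PubID, Title and equate their PubID, Title entries.
Row 1 is now all distinguished symbols — the join is lossless.

Yes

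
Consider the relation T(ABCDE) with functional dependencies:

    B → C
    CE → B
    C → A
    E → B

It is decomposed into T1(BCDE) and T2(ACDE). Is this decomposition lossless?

Common attributes: T1 ∩ T2 = {CDE}.
Closure of {CDE}: CE → B applies, adding B; C → A applies, adding A. So (CDE)⁺ = {ABCDE}.
This closure contains every attribute of T1, so T1 ∩ T2 → T1. The join is lossless.

Yes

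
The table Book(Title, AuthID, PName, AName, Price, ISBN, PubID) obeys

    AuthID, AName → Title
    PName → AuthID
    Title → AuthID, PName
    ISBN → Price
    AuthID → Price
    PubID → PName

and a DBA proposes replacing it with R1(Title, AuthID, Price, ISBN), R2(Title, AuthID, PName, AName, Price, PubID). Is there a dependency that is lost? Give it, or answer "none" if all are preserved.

AuthID, AName → Title lies within R2.
PName → AuthID lies within R2.
Title → AuthID, PName lies within R2.
ISBN → Price lies within R1.
AuthID → Price lies within R1.
PubID → PName lies within R2.
Every dependency is enforceable on the fragments, so the decomposition is dependency-preserving.

none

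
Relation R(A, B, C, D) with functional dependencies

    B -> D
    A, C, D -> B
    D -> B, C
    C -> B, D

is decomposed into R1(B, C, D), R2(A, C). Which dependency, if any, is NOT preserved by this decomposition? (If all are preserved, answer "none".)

none

B → D lies within R1.
A, C, D → B: restricted closure across fragments reaches B.
D → B, C lies within R1.
C → B, D lies within R1.
Every dependency is enforceable on the fragments, so the decomposition is dependency-preserving.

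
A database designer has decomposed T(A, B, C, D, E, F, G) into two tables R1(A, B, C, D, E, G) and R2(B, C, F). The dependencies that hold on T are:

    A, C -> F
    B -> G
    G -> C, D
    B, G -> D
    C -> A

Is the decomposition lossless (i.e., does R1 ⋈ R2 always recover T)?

Yes

Common attributes: R1 ∩ R2 = {B, C}.
Closure of {B, C}: B → G applies, adding G; G → C, D applies, adding D; C → A applies, adding A; A, C → F applies, adding F. So (B, C)⁺ = {A, B, C, D, F, G}.
This closure contains every attribute of R2, so R1 ∩ R2 → R2. The join is lossless.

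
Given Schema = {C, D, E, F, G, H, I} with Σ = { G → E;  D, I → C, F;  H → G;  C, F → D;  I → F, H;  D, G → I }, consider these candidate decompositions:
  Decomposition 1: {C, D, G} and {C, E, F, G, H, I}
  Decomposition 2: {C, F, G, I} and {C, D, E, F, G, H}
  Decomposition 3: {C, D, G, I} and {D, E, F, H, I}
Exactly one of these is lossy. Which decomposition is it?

Decomposition 1: common = {C, G}, closure = {C, E, G} → lossy.
Decomposition 2: common = {C, F, G}, closure = {C, D, E, F, G, H, I} → lossless.
Decomposition 3: common = {D, I}, closure = {C, D, E, F, G, H, I} → lossless.

Decomposition 1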